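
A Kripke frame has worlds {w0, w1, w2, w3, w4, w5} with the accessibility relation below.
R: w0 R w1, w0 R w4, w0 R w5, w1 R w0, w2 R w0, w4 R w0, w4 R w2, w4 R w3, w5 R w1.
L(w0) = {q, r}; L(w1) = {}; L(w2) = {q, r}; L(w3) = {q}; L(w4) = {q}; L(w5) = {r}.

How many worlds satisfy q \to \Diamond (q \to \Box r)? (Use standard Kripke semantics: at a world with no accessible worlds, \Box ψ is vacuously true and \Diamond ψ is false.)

Let φ = q \to \Diamond (q \to \Box r). Evaluate φ at each world:
  w0 (successors {w1, w4, w5}): φ is true.
  w1 (successors {w0}): φ is true.
  w2 (successors {w0}): φ is false.
  w3 (successors ∅): φ is false.
  w4 (successors {w0, w2, w3}): φ is true.
  w5 (successors {w1}): φ is true.
For instance, at w0:
  At w0: q is true, \Diamond (q \to \Box r) is true, so q \to \Diamond (q \to \Box r) is true.
    At w0: \Diamond (q \to \Box r) requires q \to \Box r at some successor in {w1, w4, w5}.
      q \to \Box r holds at w1, so \Diamond (q \to \Box r) is true at w0.
Satisfying worlds: {w0, w1, w4, w5}

4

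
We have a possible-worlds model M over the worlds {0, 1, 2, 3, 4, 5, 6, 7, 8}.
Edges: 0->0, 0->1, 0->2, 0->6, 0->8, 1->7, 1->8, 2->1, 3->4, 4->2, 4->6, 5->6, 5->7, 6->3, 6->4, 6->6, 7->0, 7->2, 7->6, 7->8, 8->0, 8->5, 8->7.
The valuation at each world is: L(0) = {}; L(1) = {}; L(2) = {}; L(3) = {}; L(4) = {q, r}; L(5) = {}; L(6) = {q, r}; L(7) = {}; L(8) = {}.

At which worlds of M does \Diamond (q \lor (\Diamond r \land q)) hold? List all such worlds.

0, 3, 4, 5, 6, 7

Recall that \Diamond ψ holds at a world iff ψ holds at some accessible world.
Let φ = \Diamond (q \lor (\Diamond r \land q)). Evaluate φ at each world:
  0 (successors {0, 1, 2, 6, 8}): φ is true.
  1 (successors {7, 8}): φ is false.
  2 (successors {1}): φ is false.
  3 (successors {4}): φ is true.
  4 (successors {2, 6}): φ is true.
  5 (successors {6, 7}): φ is true.
  6 (successors {3, 4, 6}): φ is true.
  7 (successors {0, 2, 6, 8}): φ is true.
  8 (successors {0, 5, 7}): φ is false.
For instance, at 1:
  At 1: \Diamond (q \lor (\Diamond r \land q)) requires q \lor (\Diamond r \land q) at some successor in {7, 8}.
    At 7: q \lor (\Diamond r \land q) is false.
    At 8: q \lor (\Diamond r \land q) is false.
  So \Diamond (q \lor (\Diamond r \land q)) is false at 1.
Satisfying worlds: {0, 3, 4, 5, 6, 7}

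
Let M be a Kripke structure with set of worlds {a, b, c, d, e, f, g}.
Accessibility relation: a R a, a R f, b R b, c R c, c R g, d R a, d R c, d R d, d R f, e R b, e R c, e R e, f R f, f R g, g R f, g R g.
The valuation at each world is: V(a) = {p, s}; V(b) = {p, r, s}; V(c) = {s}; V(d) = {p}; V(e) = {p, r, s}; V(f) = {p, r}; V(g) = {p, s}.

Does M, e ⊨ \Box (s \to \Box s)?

Yes

Recall that \Box ψ holds at a world iff ψ holds at every accessible world, and \Diamond ψ holds iff ψ holds at some accessible world.
At e: \Box (s \to \Box s) requires s \to \Box s at every successor {b, c, e}.
    At b: s is true, \Box s is true, so s \to \Box s is true.
      At b: \Box s requires s at every successor {b}.
        At b: s is true.
      So \Box s is true at b.
    At c: s is true, \Box s is true, so s \to \Box s is true.
      At c: \Box s requires s at every successor {c, g}.
        At c: s is true.
        At g: s is true.
      So \Box s is true at c.
    At e: s is true, \Box s is true, so s \to \Box s is true.
      At e: \Box s requires s at every successor {b, c, e}.
        At b: s is true.
        At c: s is true.
        At e: s is true.
      So \Box s is true at e.
So \Box (s \to \Box s) is true at e.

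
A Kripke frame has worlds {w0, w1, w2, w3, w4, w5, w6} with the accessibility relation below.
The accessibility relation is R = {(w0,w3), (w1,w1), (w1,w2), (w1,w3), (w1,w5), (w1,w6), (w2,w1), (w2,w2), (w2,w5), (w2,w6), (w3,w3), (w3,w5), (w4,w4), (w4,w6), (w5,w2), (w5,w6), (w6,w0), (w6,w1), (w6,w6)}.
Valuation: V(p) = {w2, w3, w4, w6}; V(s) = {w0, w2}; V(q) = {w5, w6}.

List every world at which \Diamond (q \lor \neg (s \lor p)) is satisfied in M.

w1, w2, w3, w4, w5, w6

Let φ = \Diamond (q \lor \neg (s \lor p)). Evaluate φ at each world:
  w0 (successors {w3}): φ is false.
  w1 (successors {w1, w2, w3, w5, w6}): φ is true.
  w2 (successors {w1, w2, w5, w6}): φ is true.
  w3 (successors {w3, w5}): φ is true.
  w4 (successors {w4, w6}): φ is true.
  w5 (successors {w2, w6}): φ is true.
  w6 (successors {w0, w1, w6}): φ is true.
For instance, at w2:
  At w2: \Diamond (q \lor \neg (s \lor p)) requires q \lor \neg (s \lor p) at some successor in {w1, w2, w5, w6}.
    q \lor \neg (s \lor p) holds at w1, so \Diamond (q \lor \neg (s \lor p)) is true at w2.
Satisfying worlds: {w1, w2, w3, w4, w5, w6}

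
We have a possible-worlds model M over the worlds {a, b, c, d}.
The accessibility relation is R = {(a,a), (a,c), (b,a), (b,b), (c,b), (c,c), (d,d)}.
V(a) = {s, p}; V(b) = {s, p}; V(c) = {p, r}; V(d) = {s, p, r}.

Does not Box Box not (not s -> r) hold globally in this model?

Let φ = not Box Box not (not s -> r). Evaluate φ at each world:
  a (successors {a, c}): φ is true.
  b (successors {a, b}): φ is true.
  c (successors {b, c}): φ is true.
  d (successors {d}): φ is true.
For instance, at c:
  At c: Box Box not (not s -> r) is false, so not Box Box not (not s -> r) is true.
    At c: Box Box not (not s -> r) requires Box not (not s -> r) at every successor {b, c}.
      Box not (not s -> r) fails at b, so Box Box not (not s -> r) is false at c.

Yes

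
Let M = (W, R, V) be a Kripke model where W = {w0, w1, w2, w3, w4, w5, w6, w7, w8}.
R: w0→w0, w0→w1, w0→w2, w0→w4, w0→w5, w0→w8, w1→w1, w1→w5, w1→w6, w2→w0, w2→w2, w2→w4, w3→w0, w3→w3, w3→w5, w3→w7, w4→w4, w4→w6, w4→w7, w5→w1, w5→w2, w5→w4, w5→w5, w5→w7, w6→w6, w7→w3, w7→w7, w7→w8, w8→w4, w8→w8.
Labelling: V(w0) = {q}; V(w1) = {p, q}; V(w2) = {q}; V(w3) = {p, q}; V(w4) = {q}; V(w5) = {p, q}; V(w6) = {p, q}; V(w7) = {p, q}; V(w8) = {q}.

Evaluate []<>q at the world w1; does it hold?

Yes

At w1: []<>q requires <>q at every successor {w1, w5, w6}.
    At w1: <>q requires q at some successor in {w1, w5, w6}.
      q holds at w1, so <>q is true at w1.
    At w5: <>q requires q at some successor in {w1, w2, w4, w5, w7}.
      q holds at w1, so <>q is true at w5.
    At w6: <>q requires q at some successor in {w6}.
      q holds at w6, so <>q is true at w6.
So []<>q is true at w1.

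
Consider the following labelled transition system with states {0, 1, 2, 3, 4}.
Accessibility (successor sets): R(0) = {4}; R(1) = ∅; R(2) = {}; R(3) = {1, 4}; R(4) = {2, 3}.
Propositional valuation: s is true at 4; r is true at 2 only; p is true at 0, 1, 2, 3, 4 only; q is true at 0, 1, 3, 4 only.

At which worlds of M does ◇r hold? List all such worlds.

4

Let φ = ◇r. Evaluate φ at each world:
  0 (successors {4}): φ is false.
  1 (successors ∅): φ is false.
  2 (successors ∅): φ is false.
  3 (successors {1, 4}): φ is false.
  4 (successors {2, 3}): φ is true.
For instance, at 0:
  At 0: ◇r requires r at some successor in {4}.
    At 4: r is false.
  So ◇r is false at 0.
Satisfying worlds: {4}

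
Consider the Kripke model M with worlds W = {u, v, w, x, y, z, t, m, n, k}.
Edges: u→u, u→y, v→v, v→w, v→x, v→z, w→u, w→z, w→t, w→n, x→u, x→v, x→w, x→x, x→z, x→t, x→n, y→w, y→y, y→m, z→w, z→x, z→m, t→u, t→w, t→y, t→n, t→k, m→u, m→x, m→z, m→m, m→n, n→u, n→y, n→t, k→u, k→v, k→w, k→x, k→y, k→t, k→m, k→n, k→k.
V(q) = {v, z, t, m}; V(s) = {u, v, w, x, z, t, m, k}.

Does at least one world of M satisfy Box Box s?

Let φ = Box Box s. Evaluate φ at each world:
  u (successors {u, y}): φ is false.
  v (successors {v, w, x, z}): φ is false.
  w (successors {u, z, t, n}): φ is false.
  x (successors {u, v, w, x, z, t, n}): φ is false.
  y (successors {w, y, m}): φ is false.
  z (successors {w, x, m}): φ is false.
  t (successors {u, w, y, n, k}): φ is false.
  m (successors {u, x, z, m, n}): φ is false.
  n (successors {u, y, t}): φ is false.
  k (successors {u, v, w, x, y, t, m, n, k}): φ is false.
For instance, at t:
  At t: Box Box s requires Box s at every successor {u, w, y, n, k}.
    Box s fails at u, so Box Box s is false at t.
      At u: Box s requires s at every successor {u, y}.
        s fails at y, so Box s is false at u.

No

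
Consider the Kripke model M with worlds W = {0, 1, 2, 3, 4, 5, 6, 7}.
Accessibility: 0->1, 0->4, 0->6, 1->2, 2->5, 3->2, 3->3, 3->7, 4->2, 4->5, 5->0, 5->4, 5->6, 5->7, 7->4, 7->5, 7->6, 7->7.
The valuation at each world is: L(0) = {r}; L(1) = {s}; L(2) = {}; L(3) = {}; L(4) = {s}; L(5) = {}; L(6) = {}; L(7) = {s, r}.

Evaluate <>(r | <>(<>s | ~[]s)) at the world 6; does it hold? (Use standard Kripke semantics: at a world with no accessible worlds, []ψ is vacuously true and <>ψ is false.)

No

At 6: no accessible worlds, so <>(r | <>(<>s | ~[]s)) is false.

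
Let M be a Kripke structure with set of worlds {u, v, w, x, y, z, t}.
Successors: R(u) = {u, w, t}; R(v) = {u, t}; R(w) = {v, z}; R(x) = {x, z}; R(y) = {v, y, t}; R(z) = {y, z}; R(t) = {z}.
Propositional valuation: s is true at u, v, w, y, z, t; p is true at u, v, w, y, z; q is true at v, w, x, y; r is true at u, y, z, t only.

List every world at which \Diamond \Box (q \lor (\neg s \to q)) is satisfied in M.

u, v, w, x, y, z, t

Let φ = \Diamond \Box (q \lor (\neg s \to q)). Evaluate φ at each world:
  u (successors {u, w, t}): φ is true.
  v (successors {u, t}): φ is true.
  w (successors {v, z}): φ is true.
  x (successors {x, z}): φ is true.
  y (successors {v, y, t}): φ is true.
  z (successors {y, z}): φ is true.
  t (successors {z}): φ is true.
For instance, at y:
  At y: \Diamond \Box (q \lor (\neg s \to q)) requires \Box (q \lor (\neg s \to q)) at some successor in {v, y, t}.
    \Box (q \lor (\neg s \to q)) holds at v, so \Diamond \Box (q \lor (\neg s \to q)) is true at y.
      At v: \Box (q \lor (\neg s \to q)) requires q \lor (\neg s \to q) at every successor {u, t}.
        At u: q \lor (\neg s \to q) is true.
        At t: q \lor (\neg s \to q) is true.
      So \Box (q \lor (\neg s \to q)) is true at v.
Satisfying worlds: {u, v, w, x, y, z, t}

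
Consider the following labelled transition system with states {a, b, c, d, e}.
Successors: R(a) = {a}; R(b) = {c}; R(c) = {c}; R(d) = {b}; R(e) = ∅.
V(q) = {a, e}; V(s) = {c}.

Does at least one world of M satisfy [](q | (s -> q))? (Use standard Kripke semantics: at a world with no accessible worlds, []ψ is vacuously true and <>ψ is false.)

Let φ = [](q | (s -> q)). Evaluate φ at each world:
  a (successors {a}): φ is true.
  b (successors {c}): φ is false.
  c (successors {c}): φ is false.
  d (successors {b}): φ is true.
  e (successors ∅): φ is true.
Detail at a (witness):
  At a: [](q | (s -> q)) requires q | (s -> q) at every successor {a}.
    At a: q | (s -> q) is true.
  So [](q | (s -> q)) is true at a.

Yes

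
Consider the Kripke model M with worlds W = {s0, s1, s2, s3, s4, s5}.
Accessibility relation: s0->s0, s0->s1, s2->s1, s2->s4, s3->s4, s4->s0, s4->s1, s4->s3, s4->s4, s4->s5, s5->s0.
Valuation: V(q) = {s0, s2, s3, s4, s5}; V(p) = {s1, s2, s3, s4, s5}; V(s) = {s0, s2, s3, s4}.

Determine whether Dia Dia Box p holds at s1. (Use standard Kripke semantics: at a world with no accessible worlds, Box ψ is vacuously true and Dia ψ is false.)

At s1: no accessible worlds, so Dia Dia Box p is false.

No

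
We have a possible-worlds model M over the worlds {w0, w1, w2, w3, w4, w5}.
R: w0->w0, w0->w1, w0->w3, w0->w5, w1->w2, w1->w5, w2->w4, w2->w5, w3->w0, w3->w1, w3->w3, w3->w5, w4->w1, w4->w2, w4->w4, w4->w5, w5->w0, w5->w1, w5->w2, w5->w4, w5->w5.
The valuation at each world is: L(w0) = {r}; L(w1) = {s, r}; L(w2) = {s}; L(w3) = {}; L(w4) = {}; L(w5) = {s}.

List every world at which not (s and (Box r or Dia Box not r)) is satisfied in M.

Recall that Box ψ holds at a world iff ψ holds at every accessible world, and Dia ψ holds iff ψ holds at some accessible world.
Let φ = not (s and (Box r or Dia Box not r)). Evaluate φ at each world:
  w0 (successors {w0, w1, w3, w5}): φ is true.
  w1 (successors {w2, w5}): φ is false.
  w2 (successors {w4, w5}): φ is true.
  w3 (successors {w0, w1, w3, w5}): φ is true.
  w4 (successors {w1, w2, w4, w5}): φ is true.
  w5 (successors {w0, w1, w2, w4, w5}): φ is false.
For instance, at w3:
  At w3: s and (Box r or Dia Box not r) is false, so not (s and (Box r or Dia Box not r)) is true.
    At w3: s is false, Box r or Dia Box not r is true, so s and (Box r or Dia Box not r) is false.
      At w3: Box r is false, Dia Box not r is true, so Box r or Dia Box not r is true.
Satisfying worlds: {w0, w2, w3, w4}

w0, w2, w3, w4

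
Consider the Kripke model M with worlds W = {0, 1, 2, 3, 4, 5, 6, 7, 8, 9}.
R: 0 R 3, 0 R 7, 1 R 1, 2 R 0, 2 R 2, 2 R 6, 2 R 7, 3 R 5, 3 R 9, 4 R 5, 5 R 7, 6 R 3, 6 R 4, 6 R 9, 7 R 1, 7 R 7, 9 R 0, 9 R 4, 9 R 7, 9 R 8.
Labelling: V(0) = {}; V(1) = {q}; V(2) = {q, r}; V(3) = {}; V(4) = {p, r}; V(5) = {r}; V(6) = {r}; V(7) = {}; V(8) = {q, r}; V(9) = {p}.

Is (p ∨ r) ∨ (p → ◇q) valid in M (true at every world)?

Yes

Let φ = (p ∨ r) ∨ (p → ◇q). Evaluate φ at each world:
  0 (successors {3, 7}): φ is true.
  1 (successors {1}): φ is true.
  2 (successors {0, 2, 6, 7}): φ is true.
  3 (successors {5, 9}): φ is true.
  4 (successors {5}): φ is true.
  5 (successors {7}): φ is true.
  6 (successors {3, 4, 9}): φ is true.
  7 (successors {1, 7}): φ is true.
  8 (successors ∅): φ is true.
  9 (successors {0, 4, 7, 8}): φ is true.
For instance, at 5:
  At 5: p ∨ r is true, p → ◇q is true, so (p ∨ r) ∨ (p → ◇q) is true.
    At 5: p is false, ◇q is false, so p → ◇q is true.
      At 5: ◇q requires q at some successor in {7}.
        At 7: q is false.
      So ◇q is false at 5.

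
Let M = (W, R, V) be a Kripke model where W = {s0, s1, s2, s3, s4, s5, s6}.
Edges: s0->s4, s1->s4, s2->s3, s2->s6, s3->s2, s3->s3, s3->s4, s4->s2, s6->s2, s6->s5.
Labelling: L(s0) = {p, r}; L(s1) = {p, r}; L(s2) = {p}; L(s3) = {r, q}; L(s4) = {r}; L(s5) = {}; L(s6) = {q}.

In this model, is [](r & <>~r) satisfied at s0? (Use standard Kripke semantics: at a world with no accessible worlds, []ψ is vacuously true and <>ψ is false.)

Yes

At s0: [](r & <>~r) requires r & <>~r at every successor {s4}.
    At s4: r is true, <>~r is true, so r & <>~r is true.
      At s4: <>~r requires ~r at some successor in {s2}.
        ~r holds at s2, so <>~r is true at s4.
So [](r & <>~r) is true at s0.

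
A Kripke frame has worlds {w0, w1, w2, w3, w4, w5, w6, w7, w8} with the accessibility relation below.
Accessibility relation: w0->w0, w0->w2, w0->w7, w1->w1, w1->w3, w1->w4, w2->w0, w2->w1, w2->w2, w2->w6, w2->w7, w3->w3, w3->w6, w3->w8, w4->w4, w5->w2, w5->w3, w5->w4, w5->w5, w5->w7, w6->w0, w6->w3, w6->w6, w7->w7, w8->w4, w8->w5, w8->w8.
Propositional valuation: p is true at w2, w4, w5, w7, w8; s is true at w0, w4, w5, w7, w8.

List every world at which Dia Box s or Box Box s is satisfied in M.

w0, w1, w2, w3, w4, w5, w7, w8

Let φ = Dia Box s or Box Box s. Evaluate φ at each world:
  w0 (successors {w0, w2, w7}): φ is true.
  w1 (successors {w1, w3, w4}): φ is true.
  w2 (successors {w0, w1, w2, w6, w7}): φ is true.
  w3 (successors {w3, w6, w8}): φ is true.
  w4 (successors {w4}): φ is true.
  w5 (successors {w2, w3, w4, w5, w7}): φ is true.
  w6 (successors {w0, w3, w6}): φ is false.
  w7 (successors {w7}): φ is true.
  w8 (successors {w4, w5, w8}): φ is true.
For instance, at w3:
  At w3: Dia Box s is true, Box Box s is false, so Dia Box s or Box Box s is true.
    At w3: Dia Box s requires Box s at some successor in {w3, w6, w8}.
      Box s holds at w8, so Dia Box s is true at w3.
    At w3: Box Box s requires Box s at every successor {w3, w6, w8}.
      Box s fails at w3, so Box Box s is false at w3.
Satisfying worlds: {w0, w1, w2, w3, w4, w5, w7, w8}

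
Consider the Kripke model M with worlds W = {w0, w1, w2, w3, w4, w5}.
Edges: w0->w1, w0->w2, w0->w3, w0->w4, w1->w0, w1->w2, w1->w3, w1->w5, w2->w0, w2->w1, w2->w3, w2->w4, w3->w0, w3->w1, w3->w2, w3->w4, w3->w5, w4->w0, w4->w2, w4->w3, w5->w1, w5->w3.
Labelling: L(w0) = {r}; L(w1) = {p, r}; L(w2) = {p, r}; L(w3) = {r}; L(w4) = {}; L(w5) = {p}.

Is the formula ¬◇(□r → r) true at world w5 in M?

At w5: ◇(□r → r) is true, so ¬◇(□r → r) is false.
  At w5: ◇(□r → r) requires □r → r at some successor in {w1, w3}.
    □r → r holds at w1, so ◇(□r → r) is true at w5.
      At w1: □r is false, r is true, so □r → r is true.

No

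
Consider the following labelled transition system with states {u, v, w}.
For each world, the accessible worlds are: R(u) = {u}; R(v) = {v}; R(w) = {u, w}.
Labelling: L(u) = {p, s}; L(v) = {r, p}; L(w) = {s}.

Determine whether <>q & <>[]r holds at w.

At w: <>q is false, <>[]r is false, so <>q & <>[]r is false.
  At w: <>q requires q at some successor in {u, w}.
    At u: q is false.
    At w: q is false.
  So <>q is false at w.
  At w: <>[]r requires []r at some successor in {u, w}.
    At u: []r is false.
    At w: []r is false.
  So <>[]r is false at w.

No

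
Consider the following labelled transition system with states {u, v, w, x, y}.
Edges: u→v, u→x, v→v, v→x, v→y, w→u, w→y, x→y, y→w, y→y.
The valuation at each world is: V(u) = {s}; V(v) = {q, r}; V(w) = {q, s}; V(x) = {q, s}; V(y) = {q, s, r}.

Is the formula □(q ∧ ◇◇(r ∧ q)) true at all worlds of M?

Recall that □ψ holds at a world iff ψ holds at every accessible world, and ◇ψ holds iff ψ holds at some accessible world.
Let φ = □(q ∧ ◇◇(r ∧ q)). Evaluate φ at each world:
  u (successors {v, x}): φ is true.
  v (successors {v, x, y}): φ is true.
  w (successors {u, y}): φ is false.
  x (successors {y}): φ is true.
  y (successors {w, y}): φ is true.
Detail at w (counterexample):
  At w: □(q ∧ ◇◇(r ∧ q)) requires q ∧ ◇◇(r ∧ q) at every successor {u, y}.
    q ∧ ◇◇(r ∧ q) fails at u, so □(q ∧ ◇◇(r ∧ q)) is false at w.
      At u: q is false, ◇◇(r ∧ q) is true, so q ∧ ◇◇(r ∧ q) is false.

No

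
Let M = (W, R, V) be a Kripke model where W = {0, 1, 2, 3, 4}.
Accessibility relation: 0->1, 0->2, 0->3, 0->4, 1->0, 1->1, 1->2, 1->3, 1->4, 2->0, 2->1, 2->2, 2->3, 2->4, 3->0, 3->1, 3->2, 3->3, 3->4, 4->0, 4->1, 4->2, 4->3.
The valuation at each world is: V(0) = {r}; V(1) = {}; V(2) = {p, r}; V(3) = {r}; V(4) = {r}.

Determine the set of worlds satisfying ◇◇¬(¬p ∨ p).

none

Let φ = ◇◇¬(¬p ∨ p). Evaluate φ at each world:
  0 (successors {1, 2, 3, 4}): φ is false.
  1 (successors {0, 1, 2, 3, 4}): φ is false.
  2 (successors {0, 1, 2, 3, 4}): φ is false.
  3 (successors {0, 1, 2, 3, 4}): φ is false.
  4 (successors {0, 1, 2, 3}): φ is false.
For instance, at 4:
  At 4: ◇◇¬(¬p ∨ p) requires ◇¬(¬p ∨ p) at some successor in {0, 1, 2, 3}.
    At 0: ◇¬(¬p ∨ p) is false.
    At 1: ◇¬(¬p ∨ p) is false.
    At 2: ◇¬(¬p ∨ p) is false.
    At 3: ◇¬(¬p ∨ p) is false.
  So ◇◇¬(¬p ∨ p) is false at 4.
Satisfying worlds: none.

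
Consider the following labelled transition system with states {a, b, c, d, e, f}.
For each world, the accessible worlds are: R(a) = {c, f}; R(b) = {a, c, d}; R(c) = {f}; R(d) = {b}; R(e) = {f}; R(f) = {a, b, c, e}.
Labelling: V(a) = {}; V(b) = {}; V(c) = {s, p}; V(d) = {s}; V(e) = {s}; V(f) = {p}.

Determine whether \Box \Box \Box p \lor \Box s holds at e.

At e: \Box \Box \Box p is false, \Box s is false, so \Box \Box \Box p \lor \Box s is false.
  At e: \Box \Box \Box p requires \Box \Box p at every successor {f}.
    \Box \Box p fails at f, so \Box \Box \Box p is false at e.
      At f: \Box \Box p requires \Box p at every successor {a, b, c, e}.
        \Box p fails at b, so \Box \Box p is false at f.
  At e: \Box s requires s at every successor {f}.
    s fails at f, so \Box s is false at e.

No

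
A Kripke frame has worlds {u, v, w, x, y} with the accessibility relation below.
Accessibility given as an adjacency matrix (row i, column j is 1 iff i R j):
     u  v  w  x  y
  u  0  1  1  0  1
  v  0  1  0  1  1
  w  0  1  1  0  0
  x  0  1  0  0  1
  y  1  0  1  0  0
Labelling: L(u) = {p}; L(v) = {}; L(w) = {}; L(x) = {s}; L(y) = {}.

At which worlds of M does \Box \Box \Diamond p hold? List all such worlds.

Let φ = \Box \Box \Diamond p. Evaluate φ at each world:
  u (successors {v, w, y}): φ is false.
  v (successors {v, x, y}): φ is false.
  w (successors {v, w}): φ is false.
  x (successors {v, y}): φ is false.
  y (successors {u, w}): φ is false.
For instance, at y:
  At y: \Box \Box \Diamond p requires \Box \Diamond p at every successor {u, w}.
    \Box \Diamond p fails at u, so \Box \Box \Diamond p is false at y.
      At u: \Box \Diamond p requires \Diamond p at every successor {v, w, y}.
        \Diamond p fails at v, so \Box \Diamond p is false at u.
Satisfying worlds: none.

none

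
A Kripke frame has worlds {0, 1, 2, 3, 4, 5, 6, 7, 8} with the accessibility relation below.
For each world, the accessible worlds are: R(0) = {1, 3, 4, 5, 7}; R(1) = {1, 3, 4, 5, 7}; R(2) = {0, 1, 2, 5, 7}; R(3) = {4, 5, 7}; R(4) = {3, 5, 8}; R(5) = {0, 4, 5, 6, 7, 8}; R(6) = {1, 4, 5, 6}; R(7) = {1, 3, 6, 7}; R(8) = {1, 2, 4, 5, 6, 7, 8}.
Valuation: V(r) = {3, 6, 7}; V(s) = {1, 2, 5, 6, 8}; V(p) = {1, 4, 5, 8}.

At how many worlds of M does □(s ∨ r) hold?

2

Let φ = □(s ∨ r). Evaluate φ at each world:
  0 (successors {1, 3, 4, 5, 7}): φ is false.
  1 (successors {1, 3, 4, 5, 7}): φ is false.
  2 (successors {0, 1, 2, 5, 7}): φ is false.
  3 (successors {4, 5, 7}): φ is false.
  4 (successors {3, 5, 8}): φ is true.
  5 (successors {0, 4, 5, 6, 7, 8}): φ is false.
  6 (successors {1, 4, 5, 6}): φ is false.
  7 (successors {1, 3, 6, 7}): φ is true.
  8 (successors {1, 2, 4, 5, 6, 7, 8}): φ is false.
For instance, at 7:
  At 7: □(s ∨ r) requires s ∨ r at every successor {1, 3, 6, 7}.
    At 1: s ∨ r is true.
    At 3: s ∨ r is true.
    At 6: s ∨ r is true.
    At 7: s ∨ r is true.
  So □(s ∨ r) is true at 7.
Satisfying worlds: {4, 7}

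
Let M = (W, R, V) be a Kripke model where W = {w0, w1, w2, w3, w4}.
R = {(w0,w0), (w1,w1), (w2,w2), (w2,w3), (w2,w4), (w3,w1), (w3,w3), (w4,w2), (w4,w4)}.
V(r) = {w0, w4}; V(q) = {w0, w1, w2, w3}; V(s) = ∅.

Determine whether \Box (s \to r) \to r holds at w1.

No

At w1: \Box (s \to r) is true, r is false, so \Box (s \to r) \to r is false.
  At w1: \Box (s \to r) requires s \to r at every successor {w1}.
    At w1: s \to r is true.
  So \Box (s \to r) is true at w1.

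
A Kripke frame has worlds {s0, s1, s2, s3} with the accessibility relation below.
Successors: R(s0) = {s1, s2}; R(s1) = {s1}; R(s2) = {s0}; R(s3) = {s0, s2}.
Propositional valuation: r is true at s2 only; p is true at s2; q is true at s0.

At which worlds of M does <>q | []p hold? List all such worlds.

s2, s3

Recall that []ψ holds at a world iff ψ holds at every accessible world, and <>ψ holds iff ψ holds at some accessible world.
Let φ = <>q | []p. Evaluate φ at each world:
  s0 (successors {s1, s2}): φ is false.
  s1 (successors {s1}): φ is false.
  s2 (successors {s0}): φ is true.
  s3 (successors {s0, s2}): φ is true.
For instance, at s1:
  At s1: <>q is false, []p is false, so <>q | []p is false.
    At s1: <>q requires q at some successor in {s1}.
      At s1: q is false.
    So <>q is false at s1.
    At s1: []p requires p at every successor {s1}.
      p fails at s1, so []p is false at s1.
Satisfying worlds: {s2, s3}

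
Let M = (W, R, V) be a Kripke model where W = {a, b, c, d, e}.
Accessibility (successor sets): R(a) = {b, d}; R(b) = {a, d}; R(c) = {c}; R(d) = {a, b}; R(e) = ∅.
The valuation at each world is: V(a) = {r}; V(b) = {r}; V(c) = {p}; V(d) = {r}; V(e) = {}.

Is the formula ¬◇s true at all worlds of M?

Let φ = ¬◇s. Evaluate φ at each world:
  a (successors {b, d}): φ is true.
  b (successors {a, d}): φ is true.
  c (successors {c}): φ is true.
  d (successors {a, b}): φ is true.
  e (successors ∅): φ is true.
For instance, at a:
  At a: ◇s is false, so ¬◇s is true.
    At a: ◇s requires s at some successor in {b, d}.
      At b: s is false.
      At d: s is false.
    So ◇s is false at a.

Yes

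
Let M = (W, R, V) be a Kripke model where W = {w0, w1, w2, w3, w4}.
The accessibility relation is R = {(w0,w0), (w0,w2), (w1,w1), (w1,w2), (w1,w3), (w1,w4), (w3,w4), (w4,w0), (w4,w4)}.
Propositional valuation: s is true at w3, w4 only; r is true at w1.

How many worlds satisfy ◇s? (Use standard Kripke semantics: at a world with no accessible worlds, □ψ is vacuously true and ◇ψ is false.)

Let φ = ◇s. Evaluate φ at each world:
  w0 (successors {w0, w2}): φ is false.
  w1 (successors {w1, w2, w3, w4}): φ is true.
  w2 (successors ∅): φ is false.
  w3 (successors {w4}): φ is true.
  w4 (successors {w0, w4}): φ is true.
For instance, at w1:
  At w1: ◇s requires s at some successor in {w1, w2, w3, w4}.
    s holds at w3, so ◇s is true at w1.
Satisfying worlds: {w1, w3, w4}

3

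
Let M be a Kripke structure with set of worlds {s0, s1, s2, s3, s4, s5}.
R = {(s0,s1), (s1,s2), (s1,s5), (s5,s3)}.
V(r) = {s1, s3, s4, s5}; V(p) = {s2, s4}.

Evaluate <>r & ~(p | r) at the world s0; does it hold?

Yes

At s0: <>r is true, ~(p | r) is true, so <>r & ~(p | r) is true.
  At s0: <>r requires r at some successor in {s1}.
    r holds at s1, so <>r is true at s0.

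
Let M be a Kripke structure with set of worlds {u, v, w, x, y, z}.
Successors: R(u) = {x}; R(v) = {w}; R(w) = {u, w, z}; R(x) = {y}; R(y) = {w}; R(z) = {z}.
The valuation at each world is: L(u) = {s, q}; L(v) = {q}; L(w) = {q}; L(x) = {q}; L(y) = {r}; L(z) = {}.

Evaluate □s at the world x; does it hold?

No

At x: □s requires s at every successor {y}.
  s fails at y, so □s is false at x.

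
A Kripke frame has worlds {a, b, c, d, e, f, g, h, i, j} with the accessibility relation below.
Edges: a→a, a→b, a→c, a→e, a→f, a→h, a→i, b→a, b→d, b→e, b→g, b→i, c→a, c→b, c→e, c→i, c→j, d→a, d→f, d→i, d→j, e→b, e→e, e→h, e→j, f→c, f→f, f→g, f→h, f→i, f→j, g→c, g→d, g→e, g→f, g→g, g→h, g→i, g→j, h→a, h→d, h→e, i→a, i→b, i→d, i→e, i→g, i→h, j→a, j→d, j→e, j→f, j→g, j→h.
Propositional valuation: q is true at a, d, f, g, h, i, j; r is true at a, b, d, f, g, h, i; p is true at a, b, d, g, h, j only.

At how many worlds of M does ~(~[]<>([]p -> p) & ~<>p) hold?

10

Recall that []ψ holds at a world iff ψ holds at every accessible world, and <>ψ holds iff ψ holds at some accessible world.
Let φ = ~(~[]<>([]p -> p) & ~<>p). Evaluate φ at each world:
  a (successors {a, b, c, e, f, h, i}): φ is true.
  b (successors {a, d, e, g, i}): φ is true.
  c (successors {a, b, e, i, j}): φ is true.
  d (successors {a, f, i, j}): φ is true.
  e (successors {b, e, h, j}): φ is true.
  f (successors {c, f, g, h, i, j}): φ is true.
  g (successors {c, d, e, f, g, h, i, j}): φ is true.
  h (successors {a, d, e}): φ is true.
  i (successors {a, b, d, e, g, h}): φ is true.
  j (successors {a, d, e, f, g, h}): φ is true.
For instance, at d:
  At d: ~[]<>([]p -> p) & ~<>p is false, so ~(~[]<>([]p -> p) & ~<>p) is true.
    At d: ~[]<>([]p -> p) is false, ~<>p is false, so ~[]<>([]p -> p) & ~<>p is false.
      At d: []<>([]p -> p) is true, so ~[]<>([]p -> p) is false.
      At d: <>p is true, so ~<>p is false.
Satisfying worlds: {a, b, c, d, e, f, g, h, i, j}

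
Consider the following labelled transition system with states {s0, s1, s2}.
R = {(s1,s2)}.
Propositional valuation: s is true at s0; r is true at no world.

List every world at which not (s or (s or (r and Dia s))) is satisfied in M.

s1, s2

Let φ = not (s or (s or (r and Dia s))). Evaluate φ at each world:
  s0 (successors ∅): φ is false.
  s1 (successors {s2}): φ is true.
  s2 (successors ∅): φ is true.
For instance, at s1:
  At s1: s or (s or (r and Dia s)) is false, so not (s or (s or (r and Dia s))) is true.
    At s1: s is false, s or (r and Dia s) is false, so s or (s or (r and Dia s)) is false.
      At s1: s is false, r and Dia s is false, so s or (r and Dia s) is false.
Satisfying worlds: {s1, s2}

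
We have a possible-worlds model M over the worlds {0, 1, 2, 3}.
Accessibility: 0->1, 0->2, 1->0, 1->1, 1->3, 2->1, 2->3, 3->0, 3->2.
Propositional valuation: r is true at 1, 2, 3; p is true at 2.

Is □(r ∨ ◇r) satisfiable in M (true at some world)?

Yes

Let φ = □(r ∨ ◇r). Evaluate φ at each world:
  0 (successors {1, 2}): φ is true.
  1 (successors {0, 1, 3}): φ is true.
  2 (successors {1, 3}): φ is true.
  3 (successors {0, 2}): φ is true.
Detail at 0 (witness):
  At 0: □(r ∨ ◇r) requires r ∨ ◇r at every successor {1, 2}.
      At 1: r is true, ◇r is true, so r ∨ ◇r is true.
      At 2: r is true, ◇r is true, so r ∨ ◇r is true.
  So □(r ∨ ◇r) is true at 0.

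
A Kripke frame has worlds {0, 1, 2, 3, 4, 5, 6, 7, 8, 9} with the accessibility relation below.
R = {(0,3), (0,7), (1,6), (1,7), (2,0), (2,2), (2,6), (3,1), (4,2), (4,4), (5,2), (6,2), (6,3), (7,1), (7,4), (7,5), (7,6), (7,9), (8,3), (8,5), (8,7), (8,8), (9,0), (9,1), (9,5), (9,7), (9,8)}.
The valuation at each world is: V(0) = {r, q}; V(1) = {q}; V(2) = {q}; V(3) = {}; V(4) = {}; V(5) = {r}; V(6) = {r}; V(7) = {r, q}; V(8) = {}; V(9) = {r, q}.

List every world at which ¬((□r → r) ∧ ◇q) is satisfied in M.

Let φ = ¬((□r → r) ∧ ◇q). Evaluate φ at each world:
  0 (successors {3, 7}): φ is false.
  1 (successors {6, 7}): φ is true.
  2 (successors {0, 2, 6}): φ is false.
  3 (successors {1}): φ is false.
  4 (successors {2, 4}): φ is false.
  5 (successors {2}): φ is false.
  6 (successors {2, 3}): φ is false.
  7 (successors {1, 4, 5, 6, 9}): φ is false.
  8 (successors {3, 5, 7, 8}): φ is false.
  9 (successors {0, 1, 5, 7, 8}): φ is false.
For instance, at 3:
  At 3: (□r → r) ∧ ◇q is true, so ¬((□r → r) ∧ ◇q) is false.
    At 3: □r → r is true, ◇q is true, so (□r → r) ∧ ◇q is true.
      At 3: □r is false, r is false, so □r → r is true.
      At 3: ◇q requires q at some successor in {1}.
        q holds at 1, so ◇q is true at 3.
Satisfying worlds: {1}

1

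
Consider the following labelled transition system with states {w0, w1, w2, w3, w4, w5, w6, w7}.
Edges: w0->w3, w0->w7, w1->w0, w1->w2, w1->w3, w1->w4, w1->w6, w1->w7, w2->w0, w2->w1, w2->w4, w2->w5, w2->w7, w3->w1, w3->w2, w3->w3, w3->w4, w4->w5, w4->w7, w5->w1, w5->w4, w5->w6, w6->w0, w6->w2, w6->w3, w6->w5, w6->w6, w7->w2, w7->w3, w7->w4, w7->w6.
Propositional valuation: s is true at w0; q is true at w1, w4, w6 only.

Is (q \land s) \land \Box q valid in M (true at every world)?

No

Let φ = (q \land s) \land \Box q. Evaluate φ at each world:
  w0 (successors {w3, w7}): φ is false.
  w1 (successors {w0, w2, w3, w4, w6, w7}): φ is false.
  w2 (successors {w0, w1, w4, w5, w7}): φ is false.
  w3 (successors {w1, w2, w3, w4}): φ is false.
  w4 (successors {w5, w7}): φ is false.
  w5 (successors {w1, w4, w6}): φ is false.
  w6 (successors {w0, w2, w3, w5, w6}): φ is false.
  w7 (successors {w2, w3, w4, w6}): φ is false.
Detail at w0 (counterexample):
  At w0: q \land s is false, \Box q is false, so (q \land s) \land \Box q is false.
    At w0: \Box q requires q at every successor {w3, w7}.
      q fails at w3, so \Box q is false at w0.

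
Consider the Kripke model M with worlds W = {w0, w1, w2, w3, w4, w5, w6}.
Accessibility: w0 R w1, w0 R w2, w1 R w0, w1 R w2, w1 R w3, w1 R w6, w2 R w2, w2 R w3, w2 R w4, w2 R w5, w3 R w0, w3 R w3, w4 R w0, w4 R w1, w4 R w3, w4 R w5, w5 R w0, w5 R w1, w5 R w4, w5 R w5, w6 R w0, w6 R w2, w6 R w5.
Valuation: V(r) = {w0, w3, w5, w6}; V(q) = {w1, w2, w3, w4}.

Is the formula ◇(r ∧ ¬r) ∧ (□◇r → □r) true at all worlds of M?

Let φ = ◇(r ∧ ¬r) ∧ (□◇r → □r). Evaluate φ at each world:
  w0 (successors {w1, w2}): φ is false.
  w1 (successors {w0, w2, w3, w6}): φ is false.
  w2 (successors {w2, w3, w4, w5}): φ is false.
  w3 (successors {w0, w3}): φ is false.
  w4 (successors {w0, w1, w3, w5}): φ is false.
  w5 (successors {w0, w1, w4, w5}): φ is false.
  w6 (successors {w0, w2, w5}): φ is false.
Detail at w0 (counterexample):
  At w0: ◇(r ∧ ¬r) is false, □◇r → □r is false, so ◇(r ∧ ¬r) ∧ (□◇r → □r) is false.
    At w0: ◇(r ∧ ¬r) requires r ∧ ¬r at some successor in {w1, w2}.
      At w1: r ∧ ¬r is false.
      At w2: r ∧ ¬r is false.
    So ◇(r ∧ ¬r) is false at w0.
    At w0: □◇r is true, □r is false, so □◇r → □r is false.
      At w0: □◇r requires ◇r at every successor {w1, w2}.
        At w1: ◇r is true.
        At w2: ◇r is true.
      So □◇r is true at w0.
      At w0: □r requires r at every successor {w1, w2}.
        r fails at w1, so □r is false at w0.

No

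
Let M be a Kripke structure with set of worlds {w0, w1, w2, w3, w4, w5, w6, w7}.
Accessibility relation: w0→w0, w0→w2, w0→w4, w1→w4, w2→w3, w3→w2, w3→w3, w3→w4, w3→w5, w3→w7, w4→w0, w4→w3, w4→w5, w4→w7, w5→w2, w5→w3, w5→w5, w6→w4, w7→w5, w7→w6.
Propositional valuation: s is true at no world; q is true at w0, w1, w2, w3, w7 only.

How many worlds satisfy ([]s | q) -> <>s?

3

Recall that []ψ holds at a world iff ψ holds at every accessible world, and <>ψ holds iff ψ holds at some accessible world.
Let φ = ([]s | q) -> <>s. Evaluate φ at each world:
  w0 (successors {w0, w2, w4}): φ is false.
  w1 (successors {w4}): φ is false.
  w2 (successors {w3}): φ is false.
  w3 (successors {w2, w3, w4, w5, w7}): φ is false.
  w4 (successors {w0, w3, w5, w7}): φ is true.
  w5 (successors {w2, w3, w5}): φ is true.
  w6 (successors {w4}): φ is true.
  w7 (successors {w5, w6}): φ is false.
For instance, at w0:
  At w0: []s | q is true, <>s is false, so ([]s | q) -> <>s is false.
    At w0: []s is false, q is true, so []s | q is true.
      At w0: []s requires s at every successor {w0, w2, w4}.
        s fails at w0, so []s is false at w0.
    At w0: <>s requires s at some successor in {w0, w2, w4}.
      At w0: s is false.
      At w2: s is false.
      At w4: s is false.
    So <>s is false at w0.
Satisfying worlds: {w4, w5, w6}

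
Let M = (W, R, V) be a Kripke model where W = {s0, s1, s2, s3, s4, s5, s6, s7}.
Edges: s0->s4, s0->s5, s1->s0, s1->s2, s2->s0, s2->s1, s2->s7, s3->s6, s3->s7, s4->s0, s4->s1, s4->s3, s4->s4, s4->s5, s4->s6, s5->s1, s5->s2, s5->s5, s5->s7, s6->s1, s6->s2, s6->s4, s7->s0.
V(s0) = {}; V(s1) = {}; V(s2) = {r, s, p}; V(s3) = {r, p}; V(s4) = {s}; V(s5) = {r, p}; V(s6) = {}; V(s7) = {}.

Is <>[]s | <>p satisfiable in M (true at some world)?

Yes

Let φ = <>[]s | <>p. Evaluate φ at each world:
  s0 (successors {s4, s5}): φ is true.
  s1 (successors {s0, s2}): φ is true.
  s2 (successors {s0, s1, s7}): φ is false.
  s3 (successors {s6, s7}): φ is false.
  s4 (successors {s0, s1, s3, s4, s5, s6}): φ is true.
  s5 (successors {s1, s2, s5, s7}): φ is true.
  s6 (successors {s1, s2, s4}): φ is true.
  s7 (successors {s0}): φ is false.
Detail at s0 (witness):
  At s0: <>[]s is false, <>p is true, so <>[]s | <>p is true.
    At s0: <>[]s requires []s at some successor in {s4, s5}.
      At s4: []s is false.
      At s5: []s is false.
    So <>[]s is false at s0.
    At s0: <>p requires p at some successor in {s4, s5}.
      p holds at s5, so <>p is true at s0.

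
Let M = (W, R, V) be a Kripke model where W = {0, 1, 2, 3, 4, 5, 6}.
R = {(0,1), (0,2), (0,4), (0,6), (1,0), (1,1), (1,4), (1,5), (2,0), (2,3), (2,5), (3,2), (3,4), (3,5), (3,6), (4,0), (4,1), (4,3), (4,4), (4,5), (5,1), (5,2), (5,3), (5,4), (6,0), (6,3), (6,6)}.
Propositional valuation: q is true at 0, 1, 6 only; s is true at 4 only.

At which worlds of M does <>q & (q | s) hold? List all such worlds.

Let φ = <>q & (q | s). Evaluate φ at each world:
  0 (successors {1, 2, 4, 6}): φ is true.
  1 (successors {0, 1, 4, 5}): φ is true.
  2 (successors {0, 3, 5}): φ is false.
  3 (successors {2, 4, 5, 6}): φ is false.
  4 (successors {0, 1, 3, 4, 5}): φ is true.
  5 (successors {1, 2, 3, 4}): φ is false.
  6 (successors {0, 3, 6}): φ is true.
For instance, at 0:
  At 0: <>q is true, q | s is true, so <>q & (q | s) is true.
    At 0: <>q requires q at some successor in {1, 2, 4, 6}.
      q holds at 1, so <>q is true at 0.
Satisfying worlds: {0, 1, 4, 6}

0, 1, 4, 6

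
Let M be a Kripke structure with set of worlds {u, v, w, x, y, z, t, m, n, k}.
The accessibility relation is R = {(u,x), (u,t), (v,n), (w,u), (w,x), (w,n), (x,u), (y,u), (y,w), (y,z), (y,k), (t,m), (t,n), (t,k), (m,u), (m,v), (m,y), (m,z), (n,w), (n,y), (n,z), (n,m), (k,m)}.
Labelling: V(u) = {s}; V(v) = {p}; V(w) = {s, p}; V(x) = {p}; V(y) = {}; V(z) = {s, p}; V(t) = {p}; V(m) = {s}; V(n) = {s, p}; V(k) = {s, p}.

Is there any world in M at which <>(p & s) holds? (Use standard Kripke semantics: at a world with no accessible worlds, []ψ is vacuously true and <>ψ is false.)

Let φ = <>(p & s). Evaluate φ at each world:
  u (successors {x, t}): φ is false.
  v (successors {n}): φ is true.
  w (successors {u, x, n}): φ is true.
  x (successors {u}): φ is false.
  y (successors {u, w, z, k}): φ is true.
  z (successors ∅): φ is false.
  t (successors {m, n, k}): φ is true.
  m (successors {u, v, y, z}): φ is true.
  n (successors {w, y, z, m}): φ is true.
  k (successors {m}): φ is false.
Detail at v (witness):
  At v: <>(p & s) requires p & s at some successor in {n}.
    p & s holds at n, so <>(p & s) is true at v.

Yes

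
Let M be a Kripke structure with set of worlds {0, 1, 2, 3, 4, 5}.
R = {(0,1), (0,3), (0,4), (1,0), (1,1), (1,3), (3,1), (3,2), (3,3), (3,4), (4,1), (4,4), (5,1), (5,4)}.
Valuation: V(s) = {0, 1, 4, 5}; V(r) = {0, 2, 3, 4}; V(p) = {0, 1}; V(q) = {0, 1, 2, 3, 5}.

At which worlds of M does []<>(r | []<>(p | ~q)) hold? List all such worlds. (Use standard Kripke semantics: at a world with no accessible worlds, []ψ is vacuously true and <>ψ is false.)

Let φ = []<>(r | []<>(p | ~q)). Evaluate φ at each world:
  0 (successors {1, 3, 4}): φ is true.
  1 (successors {0, 1, 3}): φ is true.
  2 (successors ∅): φ is true.
  3 (successors {1, 2, 3, 4}): φ is false.
  4 (successors {1, 4}): φ is true.
  5 (successors {1, 4}): φ is true.
For instance, at 1:
  At 1: []<>(r | []<>(p | ~q)) requires <>(r | []<>(p | ~q)) at every successor {0, 1, 3}.
      At 0: <>(r | []<>(p | ~q)) requires r | []<>(p | ~q) at some successor in {1, 3, 4}.
        r | []<>(p | ~q) holds at 1, so <>(r | []<>(p | ~q)) is true at 0.
      At 1: <>(r | []<>(p | ~q)) requires r | []<>(p | ~q) at some successor in {0, 1, 3}.
        r | []<>(p | ~q) holds at 0, so <>(r | []<>(p | ~q)) is true at 1.
      At 3: <>(r | []<>(p | ~q)) requires r | []<>(p | ~q) at some successor in {1, 2, 3, 4}.
        r | []<>(p | ~q) holds at 1, so <>(r | []<>(p | ~q)) is true at 3.
  So []<>(r | []<>(p | ~q)) is true at 1.
Satisfying worlds: {0, 1, 2, 4, 5}

0, 1, 2, 4, 5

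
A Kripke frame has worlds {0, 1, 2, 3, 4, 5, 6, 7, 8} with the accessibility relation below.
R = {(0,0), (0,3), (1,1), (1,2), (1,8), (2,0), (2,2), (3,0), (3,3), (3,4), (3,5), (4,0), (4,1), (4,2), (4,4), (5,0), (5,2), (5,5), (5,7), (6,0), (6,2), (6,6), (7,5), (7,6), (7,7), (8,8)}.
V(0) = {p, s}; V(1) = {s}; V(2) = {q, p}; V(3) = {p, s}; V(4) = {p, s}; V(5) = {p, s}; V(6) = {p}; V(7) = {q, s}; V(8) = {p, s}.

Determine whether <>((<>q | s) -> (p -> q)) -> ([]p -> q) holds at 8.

Yes

Recall that []ψ holds at a world iff ψ holds at every accessible world, and <>ψ holds iff ψ holds at some accessible world.
At 8: <>((<>q | s) -> (p -> q)) is false, []p -> q is false, so <>((<>q | s) -> (p -> q)) -> ([]p -> q) is true.
  At 8: <>((<>q | s) -> (p -> q)) requires (<>q | s) -> (p -> q) at some successor in {8}.
    At 8: (<>q | s) -> (p -> q) is false.
  So <>((<>q | s) -> (p -> q)) is false at 8.
  At 8: []p is true, q is false, so []p -> q is false.
    At 8: []p requires p at every successor {8}.
      At 8: p is true.
    So []p is true at 8.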